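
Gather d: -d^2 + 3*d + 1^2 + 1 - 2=-d^2 + 3*d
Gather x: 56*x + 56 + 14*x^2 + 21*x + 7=14*x^2 + 77*x + 63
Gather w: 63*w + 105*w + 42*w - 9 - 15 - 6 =210*w - 30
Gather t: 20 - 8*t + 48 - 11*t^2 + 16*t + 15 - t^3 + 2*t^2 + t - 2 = -t^3 - 9*t^2 + 9*t + 81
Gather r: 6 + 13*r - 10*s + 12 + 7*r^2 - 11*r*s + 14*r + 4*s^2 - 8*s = 7*r^2 + r*(27 - 11*s) + 4*s^2 - 18*s + 18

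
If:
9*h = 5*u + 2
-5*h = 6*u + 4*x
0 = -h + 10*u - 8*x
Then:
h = 44/243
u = -2/27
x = -28/243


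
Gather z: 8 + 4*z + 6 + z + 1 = 5*z + 15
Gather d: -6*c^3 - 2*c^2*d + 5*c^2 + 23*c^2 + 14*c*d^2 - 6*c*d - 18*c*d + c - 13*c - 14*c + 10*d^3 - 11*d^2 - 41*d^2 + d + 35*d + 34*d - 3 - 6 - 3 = -6*c^3 + 28*c^2 - 26*c + 10*d^3 + d^2*(14*c - 52) + d*(-2*c^2 - 24*c + 70) - 12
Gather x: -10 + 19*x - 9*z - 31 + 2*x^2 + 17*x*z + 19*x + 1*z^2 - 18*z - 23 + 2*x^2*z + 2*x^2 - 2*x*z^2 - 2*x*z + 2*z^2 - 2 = x^2*(2*z + 4) + x*(-2*z^2 + 15*z + 38) + 3*z^2 - 27*z - 66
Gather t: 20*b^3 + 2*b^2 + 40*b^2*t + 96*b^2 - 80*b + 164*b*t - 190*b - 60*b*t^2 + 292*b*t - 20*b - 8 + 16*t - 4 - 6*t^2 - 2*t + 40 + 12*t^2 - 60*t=20*b^3 + 98*b^2 - 290*b + t^2*(6 - 60*b) + t*(40*b^2 + 456*b - 46) + 28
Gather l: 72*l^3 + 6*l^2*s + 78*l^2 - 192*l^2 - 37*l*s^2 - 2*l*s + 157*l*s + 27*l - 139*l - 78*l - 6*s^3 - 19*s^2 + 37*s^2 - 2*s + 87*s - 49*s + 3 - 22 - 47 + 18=72*l^3 + l^2*(6*s - 114) + l*(-37*s^2 + 155*s - 190) - 6*s^3 + 18*s^2 + 36*s - 48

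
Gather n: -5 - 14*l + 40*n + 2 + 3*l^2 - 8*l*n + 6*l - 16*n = 3*l^2 - 8*l + n*(24 - 8*l) - 3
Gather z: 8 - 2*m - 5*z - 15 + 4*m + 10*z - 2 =2*m + 5*z - 9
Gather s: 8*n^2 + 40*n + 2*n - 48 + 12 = 8*n^2 + 42*n - 36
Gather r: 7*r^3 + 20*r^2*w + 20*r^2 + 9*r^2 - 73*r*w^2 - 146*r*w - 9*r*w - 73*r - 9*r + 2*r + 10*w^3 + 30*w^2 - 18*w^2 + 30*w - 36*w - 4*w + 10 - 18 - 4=7*r^3 + r^2*(20*w + 29) + r*(-73*w^2 - 155*w - 80) + 10*w^3 + 12*w^2 - 10*w - 12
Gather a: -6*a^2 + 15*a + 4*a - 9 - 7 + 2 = -6*a^2 + 19*a - 14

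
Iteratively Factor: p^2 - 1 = (p + 1)*(p - 1)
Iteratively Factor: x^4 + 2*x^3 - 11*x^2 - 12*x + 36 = (x - 2)*(x^3 + 4*x^2 - 3*x - 18) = (x - 2)*(x + 3)*(x^2 + x - 6) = (x - 2)^2*(x + 3)*(x + 3)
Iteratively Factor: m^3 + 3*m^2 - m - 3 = (m + 1)*(m^2 + 2*m - 3) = (m + 1)*(m + 3)*(m - 1)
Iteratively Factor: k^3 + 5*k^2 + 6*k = (k)*(k^2 + 5*k + 6) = k*(k + 3)*(k + 2)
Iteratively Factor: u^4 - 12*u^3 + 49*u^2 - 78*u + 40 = (u - 5)*(u^3 - 7*u^2 + 14*u - 8) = (u - 5)*(u - 1)*(u^2 - 6*u + 8) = (u - 5)*(u - 4)*(u - 1)*(u - 2)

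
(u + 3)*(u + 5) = u^2 + 8*u + 15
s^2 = s^2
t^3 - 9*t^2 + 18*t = t*(t - 6)*(t - 3)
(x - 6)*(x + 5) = x^2 - x - 30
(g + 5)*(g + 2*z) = g^2 + 2*g*z + 5*g + 10*z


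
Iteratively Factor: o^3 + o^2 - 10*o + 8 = (o - 1)*(o^2 + 2*o - 8) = (o - 1)*(o + 4)*(o - 2)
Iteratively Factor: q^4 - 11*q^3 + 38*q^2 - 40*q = (q - 4)*(q^3 - 7*q^2 + 10*q) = (q - 5)*(q - 4)*(q^2 - 2*q) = (q - 5)*(q - 4)*(q - 2)*(q)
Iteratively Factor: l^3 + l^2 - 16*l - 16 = (l + 1)*(l^2 - 16) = (l - 4)*(l + 1)*(l + 4)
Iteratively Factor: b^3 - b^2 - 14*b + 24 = (b - 2)*(b^2 + b - 12) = (b - 2)*(b + 4)*(b - 3)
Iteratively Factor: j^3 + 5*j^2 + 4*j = (j + 1)*(j^2 + 4*j) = (j + 1)*(j + 4)*(j)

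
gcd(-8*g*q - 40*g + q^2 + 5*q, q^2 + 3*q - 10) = q + 5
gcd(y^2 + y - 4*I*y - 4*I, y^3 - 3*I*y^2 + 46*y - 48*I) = 1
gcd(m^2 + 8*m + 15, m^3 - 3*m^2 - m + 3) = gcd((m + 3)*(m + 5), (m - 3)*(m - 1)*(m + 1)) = 1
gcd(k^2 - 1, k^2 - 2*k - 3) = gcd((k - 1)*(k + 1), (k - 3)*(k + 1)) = k + 1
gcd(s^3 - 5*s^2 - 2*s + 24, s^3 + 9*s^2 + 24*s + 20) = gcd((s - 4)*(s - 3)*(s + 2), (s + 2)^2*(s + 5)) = s + 2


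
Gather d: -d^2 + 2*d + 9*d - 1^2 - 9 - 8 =-d^2 + 11*d - 18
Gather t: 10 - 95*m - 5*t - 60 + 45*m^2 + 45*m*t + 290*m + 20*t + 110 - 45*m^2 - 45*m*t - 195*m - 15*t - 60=0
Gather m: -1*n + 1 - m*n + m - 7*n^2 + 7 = m*(1 - n) - 7*n^2 - n + 8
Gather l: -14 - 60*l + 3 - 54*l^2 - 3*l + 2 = -54*l^2 - 63*l - 9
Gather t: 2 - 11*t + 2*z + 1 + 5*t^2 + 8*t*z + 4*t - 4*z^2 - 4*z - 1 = 5*t^2 + t*(8*z - 7) - 4*z^2 - 2*z + 2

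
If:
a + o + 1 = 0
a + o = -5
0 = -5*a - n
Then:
No Solution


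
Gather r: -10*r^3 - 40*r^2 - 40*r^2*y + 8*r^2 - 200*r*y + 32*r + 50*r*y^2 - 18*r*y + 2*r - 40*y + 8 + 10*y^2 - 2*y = -10*r^3 + r^2*(-40*y - 32) + r*(50*y^2 - 218*y + 34) + 10*y^2 - 42*y + 8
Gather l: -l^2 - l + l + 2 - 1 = 1 - l^2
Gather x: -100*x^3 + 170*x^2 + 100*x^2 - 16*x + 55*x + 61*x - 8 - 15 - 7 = -100*x^3 + 270*x^2 + 100*x - 30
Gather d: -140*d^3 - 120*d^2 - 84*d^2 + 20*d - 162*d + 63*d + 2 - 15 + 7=-140*d^3 - 204*d^2 - 79*d - 6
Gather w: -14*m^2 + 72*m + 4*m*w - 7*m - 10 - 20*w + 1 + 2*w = -14*m^2 + 65*m + w*(4*m - 18) - 9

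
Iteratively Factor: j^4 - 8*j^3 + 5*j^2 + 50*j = (j - 5)*(j^3 - 3*j^2 - 10*j) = j*(j - 5)*(j^2 - 3*j - 10) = j*(j - 5)^2*(j + 2)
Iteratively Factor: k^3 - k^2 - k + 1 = (k - 1)*(k^2 - 1) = (k - 1)^2*(k + 1)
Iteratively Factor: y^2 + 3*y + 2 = (y + 2)*(y + 1)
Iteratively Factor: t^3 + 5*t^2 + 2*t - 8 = (t - 1)*(t^2 + 6*t + 8) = (t - 1)*(t + 4)*(t + 2)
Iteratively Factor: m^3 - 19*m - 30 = (m + 2)*(m^2 - 2*m - 15) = (m + 2)*(m + 3)*(m - 5)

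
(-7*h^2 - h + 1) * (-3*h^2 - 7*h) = 21*h^4 + 52*h^3 + 4*h^2 - 7*h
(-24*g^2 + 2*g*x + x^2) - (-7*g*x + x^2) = -24*g^2 + 9*g*x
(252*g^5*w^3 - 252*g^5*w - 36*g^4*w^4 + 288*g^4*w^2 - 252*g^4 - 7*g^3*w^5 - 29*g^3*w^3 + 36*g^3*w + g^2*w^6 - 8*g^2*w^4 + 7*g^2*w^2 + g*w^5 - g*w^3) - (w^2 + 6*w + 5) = 252*g^5*w^3 - 252*g^5*w - 36*g^4*w^4 + 288*g^4*w^2 - 252*g^4 - 7*g^3*w^5 - 29*g^3*w^3 + 36*g^3*w + g^2*w^6 - 8*g^2*w^4 + 7*g^2*w^2 + g*w^5 - g*w^3 - w^2 - 6*w - 5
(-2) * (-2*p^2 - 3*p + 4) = 4*p^2 + 6*p - 8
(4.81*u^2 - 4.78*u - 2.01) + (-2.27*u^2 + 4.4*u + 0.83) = 2.54*u^2 - 0.38*u - 1.18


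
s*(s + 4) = s^2 + 4*s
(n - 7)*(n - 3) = n^2 - 10*n + 21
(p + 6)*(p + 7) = p^2 + 13*p + 42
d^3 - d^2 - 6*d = d*(d - 3)*(d + 2)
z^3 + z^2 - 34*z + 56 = (z - 4)*(z - 2)*(z + 7)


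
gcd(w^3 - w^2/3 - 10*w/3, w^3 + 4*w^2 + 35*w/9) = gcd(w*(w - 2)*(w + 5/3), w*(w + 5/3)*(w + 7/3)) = w^2 + 5*w/3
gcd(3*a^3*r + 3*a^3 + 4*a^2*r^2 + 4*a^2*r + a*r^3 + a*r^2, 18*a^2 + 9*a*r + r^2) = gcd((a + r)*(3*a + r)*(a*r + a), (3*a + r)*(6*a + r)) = 3*a + r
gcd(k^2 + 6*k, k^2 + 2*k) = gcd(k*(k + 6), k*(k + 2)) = k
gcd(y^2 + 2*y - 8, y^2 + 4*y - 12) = y - 2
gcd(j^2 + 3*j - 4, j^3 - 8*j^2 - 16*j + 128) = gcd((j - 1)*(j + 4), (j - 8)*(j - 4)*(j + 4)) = j + 4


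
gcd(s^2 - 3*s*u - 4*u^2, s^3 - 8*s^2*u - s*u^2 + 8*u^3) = s + u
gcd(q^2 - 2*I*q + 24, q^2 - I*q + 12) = 1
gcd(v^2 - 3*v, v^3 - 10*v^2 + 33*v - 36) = v - 3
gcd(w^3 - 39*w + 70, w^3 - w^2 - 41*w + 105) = w^2 + 2*w - 35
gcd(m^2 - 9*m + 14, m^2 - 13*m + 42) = m - 7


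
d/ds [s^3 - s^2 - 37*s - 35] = 3*s^2 - 2*s - 37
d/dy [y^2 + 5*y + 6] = 2*y + 5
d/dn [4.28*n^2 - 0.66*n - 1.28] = 8.56*n - 0.66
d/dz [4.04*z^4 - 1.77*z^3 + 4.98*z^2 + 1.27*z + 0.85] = 16.16*z^3 - 5.31*z^2 + 9.96*z + 1.27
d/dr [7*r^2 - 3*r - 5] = 14*r - 3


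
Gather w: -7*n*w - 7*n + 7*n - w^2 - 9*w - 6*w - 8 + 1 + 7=-w^2 + w*(-7*n - 15)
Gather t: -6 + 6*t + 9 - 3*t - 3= 3*t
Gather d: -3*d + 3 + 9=12 - 3*d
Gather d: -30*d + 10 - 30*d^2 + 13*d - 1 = -30*d^2 - 17*d + 9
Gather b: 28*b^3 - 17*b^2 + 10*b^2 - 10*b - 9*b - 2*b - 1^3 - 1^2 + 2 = 28*b^3 - 7*b^2 - 21*b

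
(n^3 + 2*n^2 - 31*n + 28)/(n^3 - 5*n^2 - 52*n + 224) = (n - 1)/(n - 8)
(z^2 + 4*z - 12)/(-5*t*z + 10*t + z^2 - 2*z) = (z + 6)/(-5*t + z)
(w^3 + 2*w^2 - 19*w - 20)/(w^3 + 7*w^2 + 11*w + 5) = (w - 4)/(w + 1)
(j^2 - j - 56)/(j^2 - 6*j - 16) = (j + 7)/(j + 2)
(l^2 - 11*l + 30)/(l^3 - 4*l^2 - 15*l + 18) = (l - 5)/(l^2 + 2*l - 3)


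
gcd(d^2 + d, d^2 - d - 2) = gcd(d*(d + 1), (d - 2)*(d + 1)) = d + 1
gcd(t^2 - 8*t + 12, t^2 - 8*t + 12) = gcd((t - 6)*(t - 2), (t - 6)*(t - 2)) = t^2 - 8*t + 12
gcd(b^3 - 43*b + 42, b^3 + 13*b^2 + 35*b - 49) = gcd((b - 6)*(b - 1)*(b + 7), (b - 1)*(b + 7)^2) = b^2 + 6*b - 7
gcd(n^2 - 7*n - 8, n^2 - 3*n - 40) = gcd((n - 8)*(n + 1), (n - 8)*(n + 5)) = n - 8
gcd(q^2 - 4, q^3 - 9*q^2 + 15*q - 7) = 1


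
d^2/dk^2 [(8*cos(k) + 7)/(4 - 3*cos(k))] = 53*(-3*sin(k)^2 + 4*cos(k) - 3)/(3*cos(k) - 4)^3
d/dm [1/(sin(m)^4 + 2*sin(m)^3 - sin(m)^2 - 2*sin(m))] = 2*(-2*sin(m)^3 - 3*sin(m)^2 + sin(m) + 1)/((sin(m) + 2)^2*sin(m)^2*cos(m)^3)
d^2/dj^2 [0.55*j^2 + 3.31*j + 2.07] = 1.10000000000000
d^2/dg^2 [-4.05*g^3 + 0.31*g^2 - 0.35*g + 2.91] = 0.62 - 24.3*g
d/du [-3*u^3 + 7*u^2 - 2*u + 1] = -9*u^2 + 14*u - 2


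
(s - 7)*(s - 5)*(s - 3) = s^3 - 15*s^2 + 71*s - 105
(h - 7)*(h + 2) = h^2 - 5*h - 14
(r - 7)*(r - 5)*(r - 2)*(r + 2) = r^4 - 12*r^3 + 31*r^2 + 48*r - 140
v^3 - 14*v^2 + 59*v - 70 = (v - 7)*(v - 5)*(v - 2)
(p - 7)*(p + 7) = p^2 - 49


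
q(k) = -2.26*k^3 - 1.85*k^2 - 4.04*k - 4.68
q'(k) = -6.78*k^2 - 3.7*k - 4.04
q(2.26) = -49.35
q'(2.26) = -47.03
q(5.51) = -461.17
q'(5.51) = -230.27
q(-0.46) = -2.99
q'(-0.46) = -3.77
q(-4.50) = 181.98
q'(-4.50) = -124.68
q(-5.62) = 360.75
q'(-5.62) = -197.39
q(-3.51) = 84.44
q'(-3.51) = -74.58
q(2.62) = -68.61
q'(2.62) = -60.27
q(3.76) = -166.16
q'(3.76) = -113.80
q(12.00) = -4224.84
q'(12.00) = -1024.76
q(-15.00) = 7267.17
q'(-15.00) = -1474.04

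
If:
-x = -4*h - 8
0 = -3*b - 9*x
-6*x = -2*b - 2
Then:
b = -1/2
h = -47/24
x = 1/6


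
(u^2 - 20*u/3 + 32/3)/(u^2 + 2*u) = (3*u^2 - 20*u + 32)/(3*u*(u + 2))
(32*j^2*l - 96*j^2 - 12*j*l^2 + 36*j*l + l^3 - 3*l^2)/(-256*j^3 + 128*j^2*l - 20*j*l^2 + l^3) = (3 - l)/(8*j - l)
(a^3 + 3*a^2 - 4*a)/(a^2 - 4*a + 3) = a*(a + 4)/(a - 3)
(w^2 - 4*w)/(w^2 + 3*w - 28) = w/(w + 7)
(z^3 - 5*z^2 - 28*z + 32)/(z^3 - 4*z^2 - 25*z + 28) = (z - 8)/(z - 7)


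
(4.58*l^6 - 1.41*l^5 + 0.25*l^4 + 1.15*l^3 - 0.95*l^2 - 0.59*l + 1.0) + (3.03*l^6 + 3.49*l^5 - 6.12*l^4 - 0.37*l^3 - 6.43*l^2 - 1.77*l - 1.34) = 7.61*l^6 + 2.08*l^5 - 5.87*l^4 + 0.78*l^3 - 7.38*l^2 - 2.36*l - 0.34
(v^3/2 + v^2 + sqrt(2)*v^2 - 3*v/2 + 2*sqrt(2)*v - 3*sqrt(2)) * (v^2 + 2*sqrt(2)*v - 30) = v^5/2 + v^4 + 2*sqrt(2)*v^4 - 25*v^3/2 + 4*sqrt(2)*v^3 - 36*sqrt(2)*v^2 - 22*v^2 - 60*sqrt(2)*v + 33*v + 90*sqrt(2)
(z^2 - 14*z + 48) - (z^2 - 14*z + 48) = 0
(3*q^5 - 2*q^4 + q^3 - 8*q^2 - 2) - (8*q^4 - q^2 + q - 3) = 3*q^5 - 10*q^4 + q^3 - 7*q^2 - q + 1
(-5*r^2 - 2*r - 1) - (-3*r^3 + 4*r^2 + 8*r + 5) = 3*r^3 - 9*r^2 - 10*r - 6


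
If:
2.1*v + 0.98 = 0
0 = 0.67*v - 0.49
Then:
No Solution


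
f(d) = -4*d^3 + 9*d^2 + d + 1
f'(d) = -12*d^2 + 18*d + 1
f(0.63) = 4.20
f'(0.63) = 7.58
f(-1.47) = 31.68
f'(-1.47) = -51.39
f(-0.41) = 2.38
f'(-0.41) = -8.40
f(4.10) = -119.29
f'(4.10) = -126.92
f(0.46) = 2.98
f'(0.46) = 6.74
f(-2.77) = 152.30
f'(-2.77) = -140.93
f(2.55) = -4.25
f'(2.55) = -31.13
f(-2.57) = 125.77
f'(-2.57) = -124.52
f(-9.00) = 3637.00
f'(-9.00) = -1133.00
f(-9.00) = 3637.00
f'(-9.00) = -1133.00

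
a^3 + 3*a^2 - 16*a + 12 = (a - 2)*(a - 1)*(a + 6)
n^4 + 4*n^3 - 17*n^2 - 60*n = n*(n - 4)*(n + 3)*(n + 5)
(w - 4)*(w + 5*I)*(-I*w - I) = -I*w^3 + 5*w^2 + 3*I*w^2 - 15*w + 4*I*w - 20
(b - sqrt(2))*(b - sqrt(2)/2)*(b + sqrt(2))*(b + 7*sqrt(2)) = b^4 + 13*sqrt(2)*b^3/2 - 9*b^2 - 13*sqrt(2)*b + 14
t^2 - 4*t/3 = t*(t - 4/3)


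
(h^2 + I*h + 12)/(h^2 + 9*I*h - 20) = (h - 3*I)/(h + 5*I)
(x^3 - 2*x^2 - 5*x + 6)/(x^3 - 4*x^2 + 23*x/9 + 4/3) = 9*(x^2 + x - 2)/(9*x^2 - 9*x - 4)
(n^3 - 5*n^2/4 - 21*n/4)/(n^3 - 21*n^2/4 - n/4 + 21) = n/(n - 4)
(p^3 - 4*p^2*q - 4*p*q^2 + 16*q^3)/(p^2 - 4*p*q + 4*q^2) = (p^2 - 2*p*q - 8*q^2)/(p - 2*q)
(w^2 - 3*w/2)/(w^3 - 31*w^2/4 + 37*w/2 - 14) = 2*w*(2*w - 3)/(4*w^3 - 31*w^2 + 74*w - 56)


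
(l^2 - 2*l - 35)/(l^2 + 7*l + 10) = (l - 7)/(l + 2)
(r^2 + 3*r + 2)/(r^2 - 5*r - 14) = (r + 1)/(r - 7)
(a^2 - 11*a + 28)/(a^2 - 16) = (a - 7)/(a + 4)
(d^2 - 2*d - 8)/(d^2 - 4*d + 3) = (d^2 - 2*d - 8)/(d^2 - 4*d + 3)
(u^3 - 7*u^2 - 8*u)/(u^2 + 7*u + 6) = u*(u - 8)/(u + 6)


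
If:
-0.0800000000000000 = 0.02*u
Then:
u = -4.00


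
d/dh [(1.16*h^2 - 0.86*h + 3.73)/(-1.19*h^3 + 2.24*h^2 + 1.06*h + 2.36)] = (1.3804*h^4 - 2.0468*h^3 + 16.4721*h^2 - 11.2352*h - 5.9834)/(1.4161*h^6 - 5.3312*h^5 + 2.4948*h^4 - 0.867999999999999*h^3 + 11.6964*h^2 + 5.0032*h + 5.5696)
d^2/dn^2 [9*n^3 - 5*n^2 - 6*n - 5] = 54*n - 10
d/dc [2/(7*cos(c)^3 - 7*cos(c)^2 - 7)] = 2*(3*cos(c) - 2)*sin(c)*cos(c)/(7*(-cos(c)^3 + cos(c)^2 + 1)^2)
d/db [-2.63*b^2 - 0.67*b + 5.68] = -5.26*b - 0.67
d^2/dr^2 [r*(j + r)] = 2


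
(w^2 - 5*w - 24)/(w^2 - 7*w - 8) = (w + 3)/(w + 1)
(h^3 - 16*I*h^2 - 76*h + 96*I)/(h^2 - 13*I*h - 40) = (h^2 - 8*I*h - 12)/(h - 5*I)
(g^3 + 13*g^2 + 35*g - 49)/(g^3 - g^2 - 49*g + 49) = (g + 7)/(g - 7)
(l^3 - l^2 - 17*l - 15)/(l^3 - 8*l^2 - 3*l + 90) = (l + 1)/(l - 6)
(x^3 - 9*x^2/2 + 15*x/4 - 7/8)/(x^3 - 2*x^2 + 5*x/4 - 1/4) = (x - 7/2)/(x - 1)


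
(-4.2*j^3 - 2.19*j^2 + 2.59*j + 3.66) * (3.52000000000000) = -14.784*j^3 - 7.7088*j^2 + 9.1168*j + 12.8832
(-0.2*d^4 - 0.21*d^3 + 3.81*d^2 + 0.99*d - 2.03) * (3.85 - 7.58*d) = 1.516*d^5 + 0.8218*d^4 - 29.6883*d^3 + 7.1643*d^2 + 19.1989*d - 7.8155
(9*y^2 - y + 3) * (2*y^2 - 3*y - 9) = 18*y^4 - 29*y^3 - 72*y^2 - 27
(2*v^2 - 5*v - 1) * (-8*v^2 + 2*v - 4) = -16*v^4 + 44*v^3 - 10*v^2 + 18*v + 4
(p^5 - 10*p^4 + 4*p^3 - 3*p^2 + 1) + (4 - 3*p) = p^5 - 10*p^4 + 4*p^3 - 3*p^2 - 3*p + 5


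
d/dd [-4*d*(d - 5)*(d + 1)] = -12*d^2 + 32*d + 20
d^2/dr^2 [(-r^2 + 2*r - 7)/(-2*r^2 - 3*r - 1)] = 4*(-7*r^3 + 39*r^2 + 69*r + 28)/(8*r^6 + 36*r^5 + 66*r^4 + 63*r^3 + 33*r^2 + 9*r + 1)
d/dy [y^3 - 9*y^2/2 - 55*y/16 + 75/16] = 3*y^2 - 9*y - 55/16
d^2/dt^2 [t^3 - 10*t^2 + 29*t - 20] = 6*t - 20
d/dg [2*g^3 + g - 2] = 6*g^2 + 1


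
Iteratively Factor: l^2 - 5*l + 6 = (l - 2)*(l - 3)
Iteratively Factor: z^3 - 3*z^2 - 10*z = (z)*(z^2 - 3*z - 10) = z*(z + 2)*(z - 5)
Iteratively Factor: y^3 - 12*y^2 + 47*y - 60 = (y - 3)*(y^2 - 9*y + 20) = (y - 5)*(y - 3)*(y - 4)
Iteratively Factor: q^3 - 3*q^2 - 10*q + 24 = (q - 4)*(q^2 + q - 6) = (q - 4)*(q - 2)*(q + 3)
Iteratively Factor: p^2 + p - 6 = (p - 2)*(p + 3)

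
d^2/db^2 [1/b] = 2/b^3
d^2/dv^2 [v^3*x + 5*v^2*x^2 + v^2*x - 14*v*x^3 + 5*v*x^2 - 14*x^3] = 2*x*(3*v + 5*x + 1)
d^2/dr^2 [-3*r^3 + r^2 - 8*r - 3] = 2 - 18*r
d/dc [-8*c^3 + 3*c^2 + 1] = 6*c*(1 - 4*c)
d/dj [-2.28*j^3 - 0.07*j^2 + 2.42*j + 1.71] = -6.84*j^2 - 0.14*j + 2.42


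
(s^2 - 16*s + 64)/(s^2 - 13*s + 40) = (s - 8)/(s - 5)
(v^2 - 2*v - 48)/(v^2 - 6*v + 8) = (v^2 - 2*v - 48)/(v^2 - 6*v + 8)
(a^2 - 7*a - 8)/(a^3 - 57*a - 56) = 1/(a + 7)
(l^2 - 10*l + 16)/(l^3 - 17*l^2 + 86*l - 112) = 1/(l - 7)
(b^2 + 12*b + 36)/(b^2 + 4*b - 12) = (b + 6)/(b - 2)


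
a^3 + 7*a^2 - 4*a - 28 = (a - 2)*(a + 2)*(a + 7)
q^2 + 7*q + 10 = (q + 2)*(q + 5)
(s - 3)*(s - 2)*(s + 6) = s^3 + s^2 - 24*s + 36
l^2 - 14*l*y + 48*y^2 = (l - 8*y)*(l - 6*y)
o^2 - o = o*(o - 1)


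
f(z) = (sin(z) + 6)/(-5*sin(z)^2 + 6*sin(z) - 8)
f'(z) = (10*sin(z)*cos(z) - 6*cos(z))*(sin(z) + 6)/(-5*sin(z)^2 + 6*sin(z) - 8)^2 + cos(z)/(-5*sin(z)^2 + 6*sin(z) - 8)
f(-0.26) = -0.58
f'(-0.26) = -0.59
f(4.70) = -0.26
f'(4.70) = 0.00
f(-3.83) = -1.07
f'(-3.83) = 0.08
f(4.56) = -0.27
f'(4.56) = 0.04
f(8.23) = -1.03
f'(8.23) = -0.13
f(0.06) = -0.79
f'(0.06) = -0.69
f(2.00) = -1.03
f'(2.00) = -0.14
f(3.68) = -0.44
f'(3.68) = 0.41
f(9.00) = -1.01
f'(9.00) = 0.41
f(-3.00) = -0.65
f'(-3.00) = 0.65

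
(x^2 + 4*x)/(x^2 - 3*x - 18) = x*(x + 4)/(x^2 - 3*x - 18)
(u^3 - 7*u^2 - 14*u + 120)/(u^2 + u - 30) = (u^2 - 2*u - 24)/(u + 6)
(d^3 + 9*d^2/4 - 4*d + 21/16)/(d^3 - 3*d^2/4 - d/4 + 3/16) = (2*d + 7)/(2*d + 1)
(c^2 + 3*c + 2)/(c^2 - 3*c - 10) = (c + 1)/(c - 5)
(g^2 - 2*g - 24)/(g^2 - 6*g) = (g + 4)/g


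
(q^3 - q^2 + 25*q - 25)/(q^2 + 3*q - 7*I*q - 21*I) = (q^3 - q^2 + 25*q - 25)/(q^2 + q*(3 - 7*I) - 21*I)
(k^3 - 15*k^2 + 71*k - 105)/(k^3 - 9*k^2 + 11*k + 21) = (k - 5)/(k + 1)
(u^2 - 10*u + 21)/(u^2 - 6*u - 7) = (u - 3)/(u + 1)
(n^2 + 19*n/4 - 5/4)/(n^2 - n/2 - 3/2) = (-4*n^2 - 19*n + 5)/(2*(-2*n^2 + n + 3))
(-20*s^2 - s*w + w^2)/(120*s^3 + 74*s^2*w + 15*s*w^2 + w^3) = (-5*s + w)/(30*s^2 + 11*s*w + w^2)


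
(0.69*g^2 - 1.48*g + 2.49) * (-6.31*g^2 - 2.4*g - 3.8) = -4.3539*g^4 + 7.6828*g^3 - 14.7819*g^2 - 0.352*g - 9.462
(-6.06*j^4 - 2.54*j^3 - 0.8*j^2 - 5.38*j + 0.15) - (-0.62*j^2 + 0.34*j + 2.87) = -6.06*j^4 - 2.54*j^3 - 0.18*j^2 - 5.72*j - 2.72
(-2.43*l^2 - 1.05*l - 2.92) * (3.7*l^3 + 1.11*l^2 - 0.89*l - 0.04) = -8.991*l^5 - 6.5823*l^4 - 9.8068*l^3 - 2.2095*l^2 + 2.6408*l + 0.1168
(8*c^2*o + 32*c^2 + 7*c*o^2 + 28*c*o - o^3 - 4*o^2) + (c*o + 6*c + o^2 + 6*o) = 8*c^2*o + 32*c^2 + 7*c*o^2 + 29*c*o + 6*c - o^3 - 3*o^2 + 6*o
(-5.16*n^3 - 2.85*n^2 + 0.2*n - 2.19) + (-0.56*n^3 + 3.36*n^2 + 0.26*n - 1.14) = -5.72*n^3 + 0.51*n^2 + 0.46*n - 3.33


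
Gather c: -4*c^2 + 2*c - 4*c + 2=-4*c^2 - 2*c + 2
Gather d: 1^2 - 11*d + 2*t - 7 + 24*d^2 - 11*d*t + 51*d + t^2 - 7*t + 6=24*d^2 + d*(40 - 11*t) + t^2 - 5*t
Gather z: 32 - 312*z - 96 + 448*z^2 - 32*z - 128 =448*z^2 - 344*z - 192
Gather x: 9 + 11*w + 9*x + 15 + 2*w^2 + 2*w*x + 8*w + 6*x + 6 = 2*w^2 + 19*w + x*(2*w + 15) + 30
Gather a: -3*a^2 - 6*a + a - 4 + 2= -3*a^2 - 5*a - 2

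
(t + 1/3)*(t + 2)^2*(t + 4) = t^4 + 25*t^3/3 + 68*t^2/3 + 68*t/3 + 16/3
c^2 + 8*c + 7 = (c + 1)*(c + 7)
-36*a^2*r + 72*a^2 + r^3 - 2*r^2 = (-6*a + r)*(6*a + r)*(r - 2)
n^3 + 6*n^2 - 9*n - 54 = (n - 3)*(n + 3)*(n + 6)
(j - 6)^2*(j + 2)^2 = j^4 - 8*j^3 - 8*j^2 + 96*j + 144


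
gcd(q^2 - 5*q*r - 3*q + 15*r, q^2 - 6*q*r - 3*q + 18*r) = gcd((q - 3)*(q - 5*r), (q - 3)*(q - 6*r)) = q - 3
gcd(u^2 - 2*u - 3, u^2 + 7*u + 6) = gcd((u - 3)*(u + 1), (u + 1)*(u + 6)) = u + 1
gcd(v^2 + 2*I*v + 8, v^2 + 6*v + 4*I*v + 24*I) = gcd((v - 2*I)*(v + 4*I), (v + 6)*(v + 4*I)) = v + 4*I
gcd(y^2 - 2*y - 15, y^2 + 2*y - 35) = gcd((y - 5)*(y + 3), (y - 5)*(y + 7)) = y - 5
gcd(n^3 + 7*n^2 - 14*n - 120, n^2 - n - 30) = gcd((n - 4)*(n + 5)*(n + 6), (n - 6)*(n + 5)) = n + 5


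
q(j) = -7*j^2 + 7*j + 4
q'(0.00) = 7.00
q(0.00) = 4.00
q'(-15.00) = 217.00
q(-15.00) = -1676.00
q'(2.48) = -27.72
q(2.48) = -21.69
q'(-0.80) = 18.20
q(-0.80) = -6.08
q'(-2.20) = 37.80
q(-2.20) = -45.28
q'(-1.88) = 33.32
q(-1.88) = -33.90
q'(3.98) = -48.72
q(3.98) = -79.02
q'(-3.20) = 51.80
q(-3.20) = -90.08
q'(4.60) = -57.40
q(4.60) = -111.92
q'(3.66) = -44.24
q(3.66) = -64.15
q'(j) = 7 - 14*j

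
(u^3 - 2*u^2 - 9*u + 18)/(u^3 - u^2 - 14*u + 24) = (u + 3)/(u + 4)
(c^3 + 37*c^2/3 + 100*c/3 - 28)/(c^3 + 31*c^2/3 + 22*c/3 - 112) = (3*c - 2)/(3*c - 8)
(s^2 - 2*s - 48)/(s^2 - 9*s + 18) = (s^2 - 2*s - 48)/(s^2 - 9*s + 18)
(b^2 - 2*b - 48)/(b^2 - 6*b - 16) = (b + 6)/(b + 2)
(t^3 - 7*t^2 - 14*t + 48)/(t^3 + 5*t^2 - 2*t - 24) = (t - 8)/(t + 4)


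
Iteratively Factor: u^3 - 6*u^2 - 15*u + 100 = (u + 4)*(u^2 - 10*u + 25) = (u - 5)*(u + 4)*(u - 5)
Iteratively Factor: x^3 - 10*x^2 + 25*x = (x)*(x^2 - 10*x + 25) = x*(x - 5)*(x - 5)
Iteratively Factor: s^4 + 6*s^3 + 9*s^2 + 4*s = (s)*(s^3 + 6*s^2 + 9*s + 4) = s*(s + 4)*(s^2 + 2*s + 1) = s*(s + 1)*(s + 4)*(s + 1)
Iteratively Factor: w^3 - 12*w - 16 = (w - 4)*(w^2 + 4*w + 4) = (w - 4)*(w + 2)*(w + 2)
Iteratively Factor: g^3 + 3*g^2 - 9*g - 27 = (g + 3)*(g^2 - 9) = (g - 3)*(g + 3)*(g + 3)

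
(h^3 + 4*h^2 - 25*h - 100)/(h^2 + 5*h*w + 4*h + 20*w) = (h^2 - 25)/(h + 5*w)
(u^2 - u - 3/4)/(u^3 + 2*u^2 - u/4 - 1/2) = (2*u - 3)/(2*u^2 + 3*u - 2)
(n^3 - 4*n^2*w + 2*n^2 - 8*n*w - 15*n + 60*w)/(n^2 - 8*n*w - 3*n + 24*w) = (-n^2 + 4*n*w - 5*n + 20*w)/(-n + 8*w)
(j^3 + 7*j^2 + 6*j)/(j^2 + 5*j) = (j^2 + 7*j + 6)/(j + 5)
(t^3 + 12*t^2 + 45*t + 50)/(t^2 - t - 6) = (t^2 + 10*t + 25)/(t - 3)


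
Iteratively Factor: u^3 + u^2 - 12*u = (u)*(u^2 + u - 12) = u*(u - 3)*(u + 4)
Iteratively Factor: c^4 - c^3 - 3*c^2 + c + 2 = (c + 1)*(c^3 - 2*c^2 - c + 2) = (c - 2)*(c + 1)*(c^2 - 1) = (c - 2)*(c + 1)^2*(c - 1)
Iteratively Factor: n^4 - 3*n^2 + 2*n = (n + 2)*(n^3 - 2*n^2 + n) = n*(n + 2)*(n^2 - 2*n + 1) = n*(n - 1)*(n + 2)*(n - 1)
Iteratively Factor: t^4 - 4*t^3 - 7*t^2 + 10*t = (t)*(t^3 - 4*t^2 - 7*t + 10) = t*(t + 2)*(t^2 - 6*t + 5) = t*(t - 1)*(t + 2)*(t - 5)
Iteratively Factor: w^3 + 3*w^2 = (w)*(w^2 + 3*w) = w^2*(w + 3)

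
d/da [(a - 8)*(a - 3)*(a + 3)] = 3*a^2 - 16*a - 9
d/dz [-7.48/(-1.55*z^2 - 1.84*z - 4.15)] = (-23.188*z - 13.7632)/(1.55*z^2 + 1.84*z + 4.15)^2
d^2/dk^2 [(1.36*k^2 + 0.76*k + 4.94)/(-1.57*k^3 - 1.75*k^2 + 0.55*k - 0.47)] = (-6.704528*k^6 - 11.239944*k^5 - 165.694032*k^4 - 211.698304*k^3 - 51.737112*k^2 + 54.150456*k + 4.143832)/(3.869893*k^9 + 12.940725*k^8 + 10.35729*k^7 - 0.231866000000002*k^6 + 4.1196*k^5 + 3.47118*k^4 - 1.840186*k^3 + 1.58625*k^2 - 0.364485*k + 0.103823)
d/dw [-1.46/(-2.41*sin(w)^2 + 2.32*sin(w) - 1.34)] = (3.3872 - 7.0372*sin(w))*cos(w)/(2.41*sin(w)^2 - 2.32*sin(w) + 1.34)^2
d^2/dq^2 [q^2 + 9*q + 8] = 2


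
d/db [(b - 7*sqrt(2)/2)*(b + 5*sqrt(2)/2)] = 2*b - sqrt(2)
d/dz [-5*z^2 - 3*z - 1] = -10*z - 3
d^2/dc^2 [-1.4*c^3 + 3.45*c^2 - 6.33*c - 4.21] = 6.9 - 8.4*c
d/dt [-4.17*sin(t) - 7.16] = -4.17*cos(t)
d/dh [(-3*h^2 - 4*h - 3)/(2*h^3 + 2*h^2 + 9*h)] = (6*h^4 + 16*h^3 - h^2 + 12*h + 27)/(h^2*(4*h^4 + 8*h^3 + 40*h^2 + 36*h + 81))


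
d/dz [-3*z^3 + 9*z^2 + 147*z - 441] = -9*z^2 + 18*z + 147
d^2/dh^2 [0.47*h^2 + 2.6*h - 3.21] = 0.940000000000000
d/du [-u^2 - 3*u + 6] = -2*u - 3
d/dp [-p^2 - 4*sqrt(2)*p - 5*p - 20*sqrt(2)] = -2*p - 4*sqrt(2) - 5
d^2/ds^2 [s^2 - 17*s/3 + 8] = 2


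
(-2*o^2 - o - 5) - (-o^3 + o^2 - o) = o^3 - 3*o^2 - 5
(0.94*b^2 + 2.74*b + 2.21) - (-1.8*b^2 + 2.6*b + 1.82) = 2.74*b^2 + 0.14*b + 0.39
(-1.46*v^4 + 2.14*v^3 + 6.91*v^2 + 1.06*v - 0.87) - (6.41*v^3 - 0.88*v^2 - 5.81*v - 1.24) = -1.46*v^4 - 4.27*v^3 + 7.79*v^2 + 6.87*v + 0.37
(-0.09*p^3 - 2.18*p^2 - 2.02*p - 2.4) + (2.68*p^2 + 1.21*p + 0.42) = -0.09*p^3 + 0.5*p^2 - 0.81*p - 1.98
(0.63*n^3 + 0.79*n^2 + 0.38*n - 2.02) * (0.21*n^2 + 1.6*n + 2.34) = 0.1323*n^5 + 1.1739*n^4 + 2.818*n^3 + 2.0324*n^2 - 2.3428*n - 4.7268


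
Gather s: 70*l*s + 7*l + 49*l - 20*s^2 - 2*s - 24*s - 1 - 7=56*l - 20*s^2 + s*(70*l - 26) - 8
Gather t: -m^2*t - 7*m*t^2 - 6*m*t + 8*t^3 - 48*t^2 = 8*t^3 + t^2*(-7*m - 48) + t*(-m^2 - 6*m)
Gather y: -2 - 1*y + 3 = 1 - y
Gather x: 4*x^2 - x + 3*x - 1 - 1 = 4*x^2 + 2*x - 2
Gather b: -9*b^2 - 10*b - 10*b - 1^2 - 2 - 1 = -9*b^2 - 20*b - 4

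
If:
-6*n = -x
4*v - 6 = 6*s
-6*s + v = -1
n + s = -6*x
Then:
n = -5/333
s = 5/9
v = 7/3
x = -10/111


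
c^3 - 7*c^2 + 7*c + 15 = (c - 5)*(c - 3)*(c + 1)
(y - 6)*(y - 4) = y^2 - 10*y + 24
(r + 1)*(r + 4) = r^2 + 5*r + 4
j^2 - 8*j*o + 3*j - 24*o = (j + 3)*(j - 8*o)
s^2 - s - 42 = (s - 7)*(s + 6)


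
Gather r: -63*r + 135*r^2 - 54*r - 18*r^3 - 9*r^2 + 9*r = -18*r^3 + 126*r^2 - 108*r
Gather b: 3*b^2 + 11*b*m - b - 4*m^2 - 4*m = 3*b^2 + b*(11*m - 1) - 4*m^2 - 4*m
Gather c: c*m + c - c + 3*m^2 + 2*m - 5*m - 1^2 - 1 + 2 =c*m + 3*m^2 - 3*m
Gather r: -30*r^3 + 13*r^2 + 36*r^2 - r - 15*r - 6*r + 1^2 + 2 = -30*r^3 + 49*r^2 - 22*r + 3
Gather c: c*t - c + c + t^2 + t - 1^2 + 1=c*t + t^2 + t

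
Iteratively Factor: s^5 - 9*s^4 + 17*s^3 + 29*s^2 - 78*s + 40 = (s - 5)*(s^4 - 4*s^3 - 3*s^2 + 14*s - 8) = (s - 5)*(s - 4)*(s^3 - 3*s + 2) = (s - 5)*(s - 4)*(s + 2)*(s^2 - 2*s + 1) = (s - 5)*(s - 4)*(s - 1)*(s + 2)*(s - 1)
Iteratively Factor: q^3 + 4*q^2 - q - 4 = (q - 1)*(q^2 + 5*q + 4) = (q - 1)*(q + 4)*(q + 1)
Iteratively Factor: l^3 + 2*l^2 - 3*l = (l + 3)*(l^2 - l) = l*(l + 3)*(l - 1)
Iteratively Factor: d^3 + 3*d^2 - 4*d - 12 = (d + 3)*(d^2 - 4) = (d + 2)*(d + 3)*(d - 2)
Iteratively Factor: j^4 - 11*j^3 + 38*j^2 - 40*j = (j)*(j^3 - 11*j^2 + 38*j - 40) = j*(j - 2)*(j^2 - 9*j + 20) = j*(j - 5)*(j - 2)*(j - 4)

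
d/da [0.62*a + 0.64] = 0.620000000000000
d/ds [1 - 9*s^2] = -18*s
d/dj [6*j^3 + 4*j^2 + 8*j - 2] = 18*j^2 + 8*j + 8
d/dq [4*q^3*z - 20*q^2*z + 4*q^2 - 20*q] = 12*q^2*z - 40*q*z + 8*q - 20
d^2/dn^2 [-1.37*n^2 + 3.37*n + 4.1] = -2.74000000000000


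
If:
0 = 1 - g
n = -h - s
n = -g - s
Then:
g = 1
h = 1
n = -s - 1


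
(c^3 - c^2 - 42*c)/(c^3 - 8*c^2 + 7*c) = (c + 6)/(c - 1)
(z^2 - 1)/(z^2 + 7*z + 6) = (z - 1)/(z + 6)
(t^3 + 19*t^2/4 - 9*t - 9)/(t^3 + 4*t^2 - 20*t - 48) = (4*t^2 - 5*t - 6)/(4*(t^2 - 2*t - 8))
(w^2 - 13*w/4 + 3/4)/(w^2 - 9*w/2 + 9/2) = (4*w - 1)/(2*(2*w - 3))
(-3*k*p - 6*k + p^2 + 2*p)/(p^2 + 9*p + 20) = (-3*k*p - 6*k + p^2 + 2*p)/(p^2 + 9*p + 20)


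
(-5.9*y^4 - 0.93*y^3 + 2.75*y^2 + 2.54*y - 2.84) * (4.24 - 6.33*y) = 37.347*y^5 - 19.1291*y^4 - 21.3507*y^3 - 4.4182*y^2 + 28.7468*y - 12.0416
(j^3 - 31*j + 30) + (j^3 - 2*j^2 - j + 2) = 2*j^3 - 2*j^2 - 32*j + 32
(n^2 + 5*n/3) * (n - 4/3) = n^3 + n^2/3 - 20*n/9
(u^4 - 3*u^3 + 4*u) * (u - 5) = u^5 - 8*u^4 + 15*u^3 + 4*u^2 - 20*u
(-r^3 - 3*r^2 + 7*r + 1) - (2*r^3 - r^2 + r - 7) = -3*r^3 - 2*r^2 + 6*r + 8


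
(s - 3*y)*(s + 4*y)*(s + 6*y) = s^3 + 7*s^2*y - 6*s*y^2 - 72*y^3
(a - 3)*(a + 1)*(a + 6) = a^3 + 4*a^2 - 15*a - 18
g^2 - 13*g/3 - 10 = (g - 6)*(g + 5/3)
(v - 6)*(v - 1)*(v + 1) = v^3 - 6*v^2 - v + 6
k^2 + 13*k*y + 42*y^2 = (k + 6*y)*(k + 7*y)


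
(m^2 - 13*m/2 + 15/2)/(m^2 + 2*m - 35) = (m - 3/2)/(m + 7)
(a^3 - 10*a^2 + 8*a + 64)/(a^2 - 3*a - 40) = (a^2 - 2*a - 8)/(a + 5)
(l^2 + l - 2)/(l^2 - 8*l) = (l^2 + l - 2)/(l*(l - 8))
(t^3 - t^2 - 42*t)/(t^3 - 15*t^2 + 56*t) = (t + 6)/(t - 8)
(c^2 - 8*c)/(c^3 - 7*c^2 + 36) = c*(c - 8)/(c^3 - 7*c^2 + 36)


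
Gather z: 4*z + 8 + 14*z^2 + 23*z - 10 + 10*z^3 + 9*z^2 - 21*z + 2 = 10*z^3 + 23*z^2 + 6*z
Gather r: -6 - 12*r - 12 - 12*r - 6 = -24*r - 24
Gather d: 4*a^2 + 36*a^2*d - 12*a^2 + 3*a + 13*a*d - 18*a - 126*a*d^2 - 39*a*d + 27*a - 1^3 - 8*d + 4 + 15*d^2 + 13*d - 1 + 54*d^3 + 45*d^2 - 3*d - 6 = -8*a^2 + 12*a + 54*d^3 + d^2*(60 - 126*a) + d*(36*a^2 - 26*a + 2) - 4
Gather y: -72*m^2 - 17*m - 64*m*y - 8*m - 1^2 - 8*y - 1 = -72*m^2 - 25*m + y*(-64*m - 8) - 2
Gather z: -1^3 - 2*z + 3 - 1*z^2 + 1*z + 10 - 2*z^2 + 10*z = -3*z^2 + 9*z + 12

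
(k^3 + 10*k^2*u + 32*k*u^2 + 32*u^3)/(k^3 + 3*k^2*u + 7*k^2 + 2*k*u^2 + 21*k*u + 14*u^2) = (k^2 + 8*k*u + 16*u^2)/(k^2 + k*u + 7*k + 7*u)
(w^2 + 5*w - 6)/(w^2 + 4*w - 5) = (w + 6)/(w + 5)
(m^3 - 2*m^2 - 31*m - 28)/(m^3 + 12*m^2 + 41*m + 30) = (m^2 - 3*m - 28)/(m^2 + 11*m + 30)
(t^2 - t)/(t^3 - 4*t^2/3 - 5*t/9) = 9*(1 - t)/(-9*t^2 + 12*t + 5)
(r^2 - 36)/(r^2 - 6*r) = (r + 6)/r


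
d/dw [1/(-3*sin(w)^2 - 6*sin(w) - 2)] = 6*(sin(w) + 1)*cos(w)/(3*sin(w)^2 + 6*sin(w) + 2)^2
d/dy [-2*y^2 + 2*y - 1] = 2 - 4*y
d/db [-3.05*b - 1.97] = -3.05000000000000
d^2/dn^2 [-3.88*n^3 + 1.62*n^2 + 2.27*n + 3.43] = 3.24 - 23.28*n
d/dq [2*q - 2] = 2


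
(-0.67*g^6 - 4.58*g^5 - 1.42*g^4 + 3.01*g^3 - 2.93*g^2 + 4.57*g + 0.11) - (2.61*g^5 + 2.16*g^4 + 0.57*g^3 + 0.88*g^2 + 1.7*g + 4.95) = -0.67*g^6 - 7.19*g^5 - 3.58*g^4 + 2.44*g^3 - 3.81*g^2 + 2.87*g - 4.84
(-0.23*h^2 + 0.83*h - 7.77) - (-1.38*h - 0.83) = -0.23*h^2 + 2.21*h - 6.94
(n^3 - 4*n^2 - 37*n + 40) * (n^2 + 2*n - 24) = n^5 - 2*n^4 - 69*n^3 + 62*n^2 + 968*n - 960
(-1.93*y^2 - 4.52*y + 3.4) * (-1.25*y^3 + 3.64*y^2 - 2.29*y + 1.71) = 2.4125*y^5 - 1.3752*y^4 - 16.2831*y^3 + 19.4265*y^2 - 15.5152*y + 5.814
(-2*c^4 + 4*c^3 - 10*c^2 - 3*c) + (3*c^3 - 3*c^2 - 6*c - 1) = -2*c^4 + 7*c^3 - 13*c^2 - 9*c - 1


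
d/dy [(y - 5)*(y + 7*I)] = 2*y - 5 + 7*I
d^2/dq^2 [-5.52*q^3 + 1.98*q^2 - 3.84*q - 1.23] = 3.96 - 33.12*q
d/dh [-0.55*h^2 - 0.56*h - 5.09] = -1.1*h - 0.56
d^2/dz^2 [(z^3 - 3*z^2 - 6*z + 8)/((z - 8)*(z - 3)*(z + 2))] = 4*(3*z^3 - 30*z^2 + 114*z - 178)/(z^6 - 33*z^5 + 435*z^4 - 2915*z^3 + 10440*z^2 - 19008*z + 13824)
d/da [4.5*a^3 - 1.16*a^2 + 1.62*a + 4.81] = 13.5*a^2 - 2.32*a + 1.62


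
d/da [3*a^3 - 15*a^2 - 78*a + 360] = 9*a^2 - 30*a - 78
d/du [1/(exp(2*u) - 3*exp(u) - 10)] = (3 - 2*exp(u))*exp(u)/(-exp(2*u) + 3*exp(u) + 10)^2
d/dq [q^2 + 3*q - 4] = 2*q + 3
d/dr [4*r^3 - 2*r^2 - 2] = 4*r*(3*r - 1)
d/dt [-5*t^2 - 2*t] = -10*t - 2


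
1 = 1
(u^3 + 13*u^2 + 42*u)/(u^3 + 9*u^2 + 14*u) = (u + 6)/(u + 2)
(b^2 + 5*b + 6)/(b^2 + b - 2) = (b + 3)/(b - 1)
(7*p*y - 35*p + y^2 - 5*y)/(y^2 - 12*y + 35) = (7*p + y)/(y - 7)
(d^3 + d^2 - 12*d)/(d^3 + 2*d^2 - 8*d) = (d - 3)/(d - 2)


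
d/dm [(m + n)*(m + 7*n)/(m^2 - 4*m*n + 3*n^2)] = 4*n*(-3*m^2 - 2*m*n + 13*n^2)/(m^4 - 8*m^3*n + 22*m^2*n^2 - 24*m*n^3 + 9*n^4)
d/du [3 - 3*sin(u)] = -3*cos(u)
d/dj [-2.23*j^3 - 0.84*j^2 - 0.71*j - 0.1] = -6.69*j^2 - 1.68*j - 0.71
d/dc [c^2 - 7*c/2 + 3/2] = 2*c - 7/2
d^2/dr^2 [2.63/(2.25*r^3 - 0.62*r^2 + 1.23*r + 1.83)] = ((3.2612 - 35.505*r)*(2.25*r^3 - 0.62*r^2 + 1.23*r + 1.83) + 2.63*(6.75*r^2 - 1.24*r + 1.23)*(13.5*r^2 - 2.48*r + 2.46))/(2.25*r^3 - 0.62*r^2 + 1.23*r + 1.83)^3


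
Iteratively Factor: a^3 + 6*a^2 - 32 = (a - 2)*(a^2 + 8*a + 16) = (a - 2)*(a + 4)*(a + 4)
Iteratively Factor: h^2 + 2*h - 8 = (h + 4)*(h - 2)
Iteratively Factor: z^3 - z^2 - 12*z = (z + 3)*(z^2 - 4*z) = (z - 4)*(z + 3)*(z)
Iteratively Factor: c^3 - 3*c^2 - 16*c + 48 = (c - 4)*(c^2 + c - 12) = (c - 4)*(c + 4)*(c - 3)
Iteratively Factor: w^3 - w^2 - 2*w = (w)*(w^2 - w - 2) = w*(w - 2)*(w + 1)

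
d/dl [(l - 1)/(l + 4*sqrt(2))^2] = (-l + 2 + 4*sqrt(2))/(l + 4*sqrt(2))^3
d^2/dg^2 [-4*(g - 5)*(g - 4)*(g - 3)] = 96 - 24*g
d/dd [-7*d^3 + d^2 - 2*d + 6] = -21*d^2 + 2*d - 2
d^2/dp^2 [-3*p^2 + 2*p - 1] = -6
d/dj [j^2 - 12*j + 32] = 2*j - 12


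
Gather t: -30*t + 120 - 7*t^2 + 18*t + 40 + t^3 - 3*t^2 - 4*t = t^3 - 10*t^2 - 16*t + 160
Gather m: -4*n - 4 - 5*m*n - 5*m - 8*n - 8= m*(-5*n - 5) - 12*n - 12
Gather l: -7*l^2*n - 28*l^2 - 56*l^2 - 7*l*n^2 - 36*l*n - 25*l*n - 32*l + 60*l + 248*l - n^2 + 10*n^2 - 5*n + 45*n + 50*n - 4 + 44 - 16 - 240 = l^2*(-7*n - 84) + l*(-7*n^2 - 61*n + 276) + 9*n^2 + 90*n - 216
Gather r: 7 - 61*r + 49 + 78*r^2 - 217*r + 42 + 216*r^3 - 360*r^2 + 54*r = 216*r^3 - 282*r^2 - 224*r + 98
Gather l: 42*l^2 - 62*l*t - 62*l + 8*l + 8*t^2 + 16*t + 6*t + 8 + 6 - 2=42*l^2 + l*(-62*t - 54) + 8*t^2 + 22*t + 12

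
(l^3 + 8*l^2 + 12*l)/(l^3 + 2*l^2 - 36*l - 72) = l/(l - 6)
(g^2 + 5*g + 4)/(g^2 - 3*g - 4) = (g + 4)/(g - 4)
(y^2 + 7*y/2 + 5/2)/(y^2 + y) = (y + 5/2)/y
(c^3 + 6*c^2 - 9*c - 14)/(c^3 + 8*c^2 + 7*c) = (c - 2)/c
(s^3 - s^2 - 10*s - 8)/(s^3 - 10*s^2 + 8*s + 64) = (s + 1)/(s - 8)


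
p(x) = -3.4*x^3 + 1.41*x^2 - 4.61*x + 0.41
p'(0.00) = -4.61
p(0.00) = 0.41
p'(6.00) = -354.89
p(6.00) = -710.89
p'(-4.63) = -236.32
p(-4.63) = 389.44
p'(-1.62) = -35.95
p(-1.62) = 26.03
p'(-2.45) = -72.74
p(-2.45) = 70.17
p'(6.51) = -418.53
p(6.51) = -907.89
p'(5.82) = -333.70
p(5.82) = -648.93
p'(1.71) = -29.61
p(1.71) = -20.35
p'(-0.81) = -13.59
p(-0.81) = 6.88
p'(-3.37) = -129.95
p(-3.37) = 162.09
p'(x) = -10.2*x^2 + 2.82*x - 4.61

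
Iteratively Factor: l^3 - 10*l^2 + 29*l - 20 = (l - 5)*(l^2 - 5*l + 4) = (l - 5)*(l - 4)*(l - 1)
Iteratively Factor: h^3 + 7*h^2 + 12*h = (h)*(h^2 + 7*h + 12) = h*(h + 4)*(h + 3)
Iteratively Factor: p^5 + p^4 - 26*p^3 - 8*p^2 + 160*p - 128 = (p + 4)*(p^4 - 3*p^3 - 14*p^2 + 48*p - 32) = (p - 4)*(p + 4)*(p^3 + p^2 - 10*p + 8) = (p - 4)*(p - 1)*(p + 4)*(p^2 + 2*p - 8) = (p - 4)*(p - 1)*(p + 4)^2*(p - 2)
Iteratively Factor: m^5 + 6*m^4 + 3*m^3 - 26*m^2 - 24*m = (m - 2)*(m^4 + 8*m^3 + 19*m^2 + 12*m) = (m - 2)*(m + 1)*(m^3 + 7*m^2 + 12*m) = (m - 2)*(m + 1)*(m + 4)*(m^2 + 3*m) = (m - 2)*(m + 1)*(m + 3)*(m + 4)*(m)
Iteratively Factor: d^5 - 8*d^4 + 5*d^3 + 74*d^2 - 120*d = (d - 2)*(d^4 - 6*d^3 - 7*d^2 + 60*d) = (d - 5)*(d - 2)*(d^3 - d^2 - 12*d) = d*(d - 5)*(d - 2)*(d^2 - d - 12) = d*(d - 5)*(d - 2)*(d + 3)*(d - 4)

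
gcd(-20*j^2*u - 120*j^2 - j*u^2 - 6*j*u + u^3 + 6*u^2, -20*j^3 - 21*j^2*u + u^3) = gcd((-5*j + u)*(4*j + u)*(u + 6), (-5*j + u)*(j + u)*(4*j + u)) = -20*j^2 - j*u + u^2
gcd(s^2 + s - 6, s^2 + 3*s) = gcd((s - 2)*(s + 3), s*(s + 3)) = s + 3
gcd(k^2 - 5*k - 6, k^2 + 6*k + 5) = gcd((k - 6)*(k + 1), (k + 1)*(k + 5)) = k + 1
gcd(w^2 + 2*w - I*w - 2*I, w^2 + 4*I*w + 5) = w - I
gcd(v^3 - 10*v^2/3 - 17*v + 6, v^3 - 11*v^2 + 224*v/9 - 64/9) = v - 1/3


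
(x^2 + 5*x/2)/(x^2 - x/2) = (2*x + 5)/(2*x - 1)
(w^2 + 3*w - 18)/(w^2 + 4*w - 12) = (w - 3)/(w - 2)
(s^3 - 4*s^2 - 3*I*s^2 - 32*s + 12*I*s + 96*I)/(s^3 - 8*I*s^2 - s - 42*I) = (s^2 - 4*s - 32)/(s^2 - 5*I*s + 14)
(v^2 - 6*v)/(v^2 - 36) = v/(v + 6)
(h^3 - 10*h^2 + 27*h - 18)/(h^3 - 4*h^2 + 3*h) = (h - 6)/h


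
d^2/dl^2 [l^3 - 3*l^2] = 6*l - 6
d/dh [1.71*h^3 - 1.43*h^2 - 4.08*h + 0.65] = 5.13*h^2 - 2.86*h - 4.08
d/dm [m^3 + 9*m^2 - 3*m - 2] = 3*m^2 + 18*m - 3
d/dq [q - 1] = 1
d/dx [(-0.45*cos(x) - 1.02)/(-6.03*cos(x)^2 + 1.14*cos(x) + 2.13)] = (2.7135*cos(x)^2 + 12.3012*cos(x) - 0.2043)*sin(x)/(36.3609*cos(x)^4 - 13.7484*cos(x)^3 - 24.3882*cos(x)^2 + 4.8564*cos(x) + 4.5369)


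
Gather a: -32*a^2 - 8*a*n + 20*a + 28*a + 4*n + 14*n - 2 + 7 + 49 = -32*a^2 + a*(48 - 8*n) + 18*n + 54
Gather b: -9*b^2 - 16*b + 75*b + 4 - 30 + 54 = -9*b^2 + 59*b + 28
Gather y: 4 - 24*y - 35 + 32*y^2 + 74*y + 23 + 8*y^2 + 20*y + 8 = 40*y^2 + 70*y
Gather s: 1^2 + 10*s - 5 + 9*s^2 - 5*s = 9*s^2 + 5*s - 4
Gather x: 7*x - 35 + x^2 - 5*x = x^2 + 2*x - 35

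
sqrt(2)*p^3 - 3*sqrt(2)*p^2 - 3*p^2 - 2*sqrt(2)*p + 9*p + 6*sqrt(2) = (p - 3)*(p - 2*sqrt(2))*(sqrt(2)*p + 1)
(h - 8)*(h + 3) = h^2 - 5*h - 24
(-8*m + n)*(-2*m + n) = 16*m^2 - 10*m*n + n^2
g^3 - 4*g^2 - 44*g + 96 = (g - 8)*(g - 2)*(g + 6)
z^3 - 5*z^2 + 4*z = z*(z - 4)*(z - 1)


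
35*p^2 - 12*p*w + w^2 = (-7*p + w)*(-5*p + w)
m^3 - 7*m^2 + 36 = (m - 6)*(m - 3)*(m + 2)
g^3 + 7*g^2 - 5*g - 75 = (g - 3)*(g + 5)^2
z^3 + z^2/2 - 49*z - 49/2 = (z - 7)*(z + 1/2)*(z + 7)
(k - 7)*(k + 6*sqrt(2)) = k^2 - 7*k + 6*sqrt(2)*k - 42*sqrt(2)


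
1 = 1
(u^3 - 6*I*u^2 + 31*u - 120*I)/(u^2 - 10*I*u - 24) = (-u^3 + 6*I*u^2 - 31*u + 120*I)/(-u^2 + 10*I*u + 24)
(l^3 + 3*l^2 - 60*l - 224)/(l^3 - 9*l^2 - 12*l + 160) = (l + 7)/(l - 5)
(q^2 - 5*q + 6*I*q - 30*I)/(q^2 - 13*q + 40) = (q + 6*I)/(q - 8)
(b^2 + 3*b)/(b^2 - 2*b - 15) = b/(b - 5)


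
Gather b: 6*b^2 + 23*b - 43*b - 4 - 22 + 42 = 6*b^2 - 20*b + 16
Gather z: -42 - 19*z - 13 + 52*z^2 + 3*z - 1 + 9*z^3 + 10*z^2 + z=9*z^3 + 62*z^2 - 15*z - 56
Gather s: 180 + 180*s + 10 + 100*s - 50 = 280*s + 140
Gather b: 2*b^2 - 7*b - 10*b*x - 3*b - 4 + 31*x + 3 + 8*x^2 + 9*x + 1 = 2*b^2 + b*(-10*x - 10) + 8*x^2 + 40*x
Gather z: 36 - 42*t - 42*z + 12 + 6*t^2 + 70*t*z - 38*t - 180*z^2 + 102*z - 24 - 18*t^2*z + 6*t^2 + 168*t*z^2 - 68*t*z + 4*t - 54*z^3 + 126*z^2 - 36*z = 12*t^2 - 76*t - 54*z^3 + z^2*(168*t - 54) + z*(-18*t^2 + 2*t + 24) + 24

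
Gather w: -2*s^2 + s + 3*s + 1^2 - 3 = -2*s^2 + 4*s - 2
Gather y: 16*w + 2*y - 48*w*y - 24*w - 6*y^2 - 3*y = -8*w - 6*y^2 + y*(-48*w - 1)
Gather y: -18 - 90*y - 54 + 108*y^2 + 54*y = 108*y^2 - 36*y - 72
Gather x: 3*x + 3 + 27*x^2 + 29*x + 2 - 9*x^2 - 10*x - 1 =18*x^2 + 22*x + 4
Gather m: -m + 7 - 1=6 - m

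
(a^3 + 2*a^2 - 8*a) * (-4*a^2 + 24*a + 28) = -4*a^5 + 16*a^4 + 108*a^3 - 136*a^2 - 224*a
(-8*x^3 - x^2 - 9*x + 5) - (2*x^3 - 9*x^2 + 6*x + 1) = -10*x^3 + 8*x^2 - 15*x + 4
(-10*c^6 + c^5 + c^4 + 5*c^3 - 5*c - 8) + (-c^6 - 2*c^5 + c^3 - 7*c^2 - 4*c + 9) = -11*c^6 - c^5 + c^4 + 6*c^3 - 7*c^2 - 9*c + 1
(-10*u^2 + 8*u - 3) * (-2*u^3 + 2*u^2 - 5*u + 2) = 20*u^5 - 36*u^4 + 72*u^3 - 66*u^2 + 31*u - 6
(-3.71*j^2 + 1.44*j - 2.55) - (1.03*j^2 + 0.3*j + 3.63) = -4.74*j^2 + 1.14*j - 6.18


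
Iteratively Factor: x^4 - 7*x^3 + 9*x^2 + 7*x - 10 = (x - 1)*(x^3 - 6*x^2 + 3*x + 10) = (x - 1)*(x + 1)*(x^2 - 7*x + 10) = (x - 5)*(x - 1)*(x + 1)*(x - 2)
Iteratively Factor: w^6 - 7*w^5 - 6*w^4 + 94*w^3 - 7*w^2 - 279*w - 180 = (w + 1)*(w^5 - 8*w^4 + 2*w^3 + 92*w^2 - 99*w - 180) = (w - 4)*(w + 1)*(w^4 - 4*w^3 - 14*w^2 + 36*w + 45) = (w - 5)*(w - 4)*(w + 1)*(w^3 + w^2 - 9*w - 9) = (w - 5)*(w - 4)*(w - 3)*(w + 1)*(w^2 + 4*w + 3) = (w - 5)*(w - 4)*(w - 3)*(w + 1)^2*(w + 3)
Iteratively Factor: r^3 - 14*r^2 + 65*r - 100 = (r - 5)*(r^2 - 9*r + 20) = (r - 5)^2*(r - 4)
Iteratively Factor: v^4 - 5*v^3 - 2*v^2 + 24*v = (v - 3)*(v^3 - 2*v^2 - 8*v) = v*(v - 3)*(v^2 - 2*v - 8) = v*(v - 3)*(v + 2)*(v - 4)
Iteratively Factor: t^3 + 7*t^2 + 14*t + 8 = (t + 2)*(t^2 + 5*t + 4) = (t + 1)*(t + 2)*(t + 4)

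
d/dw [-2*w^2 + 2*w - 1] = 2 - 4*w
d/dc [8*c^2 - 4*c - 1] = 16*c - 4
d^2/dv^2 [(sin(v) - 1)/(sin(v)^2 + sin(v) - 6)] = (-9*sin(v)^5 + 5*sin(v)^4 + 13*sin(v)^2 - 73*sin(v)/4 + 21*sin(3*v)/4 + sin(5*v)/2 - 2)/((sin(v) - 2)^3*(sin(v) + 3)^3)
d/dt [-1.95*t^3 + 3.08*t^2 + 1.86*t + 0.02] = -5.85*t^2 + 6.16*t + 1.86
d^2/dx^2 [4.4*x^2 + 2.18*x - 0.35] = 8.80000000000000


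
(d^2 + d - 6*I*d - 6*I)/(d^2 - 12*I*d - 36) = (d + 1)/(d - 6*I)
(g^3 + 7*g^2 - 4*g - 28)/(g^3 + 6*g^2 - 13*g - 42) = (g - 2)/(g - 3)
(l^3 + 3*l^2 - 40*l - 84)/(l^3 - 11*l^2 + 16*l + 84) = (l + 7)/(l - 7)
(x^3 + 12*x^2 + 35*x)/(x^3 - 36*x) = (x^2 + 12*x + 35)/(x^2 - 36)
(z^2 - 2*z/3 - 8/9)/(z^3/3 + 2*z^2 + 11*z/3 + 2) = (9*z^2 - 6*z - 8)/(3*(z^3 + 6*z^2 + 11*z + 6))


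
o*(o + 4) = o^2 + 4*o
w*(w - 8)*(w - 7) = w^3 - 15*w^2 + 56*w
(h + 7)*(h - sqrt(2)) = h^2 - sqrt(2)*h + 7*h - 7*sqrt(2)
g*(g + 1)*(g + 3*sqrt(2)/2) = g^3 + g^2 + 3*sqrt(2)*g^2/2 + 3*sqrt(2)*g/2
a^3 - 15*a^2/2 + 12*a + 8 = (a - 4)^2*(a + 1/2)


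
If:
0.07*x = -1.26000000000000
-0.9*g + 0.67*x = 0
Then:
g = -13.40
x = -18.00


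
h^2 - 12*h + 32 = (h - 8)*(h - 4)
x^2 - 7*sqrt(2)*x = x*(x - 7*sqrt(2))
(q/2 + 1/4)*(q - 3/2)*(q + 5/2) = q^3/2 + 3*q^2/4 - 13*q/8 - 15/16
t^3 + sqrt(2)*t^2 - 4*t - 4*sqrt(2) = (t - 2)*(t + 2)*(t + sqrt(2))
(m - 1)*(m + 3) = m^2 + 2*m - 3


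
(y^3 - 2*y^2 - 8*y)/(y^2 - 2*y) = (y^2 - 2*y - 8)/(y - 2)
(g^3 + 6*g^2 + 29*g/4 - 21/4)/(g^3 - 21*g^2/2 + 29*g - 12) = (2*g^2 + 13*g + 21)/(2*(g^2 - 10*g + 24))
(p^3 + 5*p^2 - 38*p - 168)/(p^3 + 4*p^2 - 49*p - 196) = (p - 6)/(p - 7)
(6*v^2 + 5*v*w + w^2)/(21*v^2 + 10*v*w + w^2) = (2*v + w)/(7*v + w)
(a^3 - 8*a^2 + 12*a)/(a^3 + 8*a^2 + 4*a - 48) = a*(a - 6)/(a^2 + 10*a + 24)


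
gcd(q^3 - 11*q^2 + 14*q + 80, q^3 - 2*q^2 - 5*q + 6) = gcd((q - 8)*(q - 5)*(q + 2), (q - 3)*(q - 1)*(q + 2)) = q + 2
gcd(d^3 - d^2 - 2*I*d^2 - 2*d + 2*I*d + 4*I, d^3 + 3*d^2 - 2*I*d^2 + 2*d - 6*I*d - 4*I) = d^2 + d*(1 - 2*I) - 2*I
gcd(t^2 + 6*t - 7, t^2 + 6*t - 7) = t^2 + 6*t - 7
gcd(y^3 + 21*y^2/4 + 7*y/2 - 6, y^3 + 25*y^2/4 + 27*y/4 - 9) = y^2 + 13*y/4 - 3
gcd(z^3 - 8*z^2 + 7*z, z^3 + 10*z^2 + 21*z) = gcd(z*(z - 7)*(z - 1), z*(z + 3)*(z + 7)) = z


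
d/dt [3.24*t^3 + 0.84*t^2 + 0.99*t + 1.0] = 9.72*t^2 + 1.68*t + 0.99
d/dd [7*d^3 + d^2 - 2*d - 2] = 21*d^2 + 2*d - 2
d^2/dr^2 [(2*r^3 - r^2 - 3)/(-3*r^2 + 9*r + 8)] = 2*(-183*r^3 - 279*r^2 - 627*r + 379)/(27*r^6 - 243*r^5 + 513*r^4 + 567*r^3 - 1368*r^2 - 1728*r - 512)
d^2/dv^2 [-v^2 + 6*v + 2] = -2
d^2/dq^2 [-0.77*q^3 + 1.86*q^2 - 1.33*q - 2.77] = 3.72 - 4.62*q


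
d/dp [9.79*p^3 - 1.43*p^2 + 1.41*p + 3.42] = 29.37*p^2 - 2.86*p + 1.41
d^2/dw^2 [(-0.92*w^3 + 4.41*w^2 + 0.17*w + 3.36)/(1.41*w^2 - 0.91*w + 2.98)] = (18.200504*w^3 - 56.130396*w^2 - 79.17294*w + 56.575876)/(2.803221*w^6 - 5.427513*w^5 + 21.276477*w^4 - 23.695399*w^3 + 44.967306*w^2 - 24.243492*w + 26.463592)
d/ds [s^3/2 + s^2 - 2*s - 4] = 3*s^2/2 + 2*s - 2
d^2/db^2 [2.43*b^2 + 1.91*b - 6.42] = 4.86000000000000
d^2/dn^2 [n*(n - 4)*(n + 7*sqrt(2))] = 6*n - 8 + 14*sqrt(2)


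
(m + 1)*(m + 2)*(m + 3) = m^3 + 6*m^2 + 11*m + 6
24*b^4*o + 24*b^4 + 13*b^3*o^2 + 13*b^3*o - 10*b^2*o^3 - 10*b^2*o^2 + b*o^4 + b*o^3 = (-8*b + o)*(-3*b + o)*(b + o)*(b*o + b)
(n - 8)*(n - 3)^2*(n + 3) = n^4 - 11*n^3 + 15*n^2 + 99*n - 216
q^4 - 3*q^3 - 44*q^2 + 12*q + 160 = (q - 8)*(q - 2)*(q + 2)*(q + 5)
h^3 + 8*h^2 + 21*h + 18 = (h + 2)*(h + 3)^2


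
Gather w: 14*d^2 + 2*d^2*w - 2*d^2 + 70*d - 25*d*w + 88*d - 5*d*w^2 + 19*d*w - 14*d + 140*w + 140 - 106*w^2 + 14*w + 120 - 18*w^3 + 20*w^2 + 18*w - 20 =12*d^2 + 144*d - 18*w^3 + w^2*(-5*d - 86) + w*(2*d^2 - 6*d + 172) + 240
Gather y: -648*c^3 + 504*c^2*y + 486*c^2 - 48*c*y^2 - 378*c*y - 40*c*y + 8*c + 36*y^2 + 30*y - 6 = -648*c^3 + 486*c^2 + 8*c + y^2*(36 - 48*c) + y*(504*c^2 - 418*c + 30) - 6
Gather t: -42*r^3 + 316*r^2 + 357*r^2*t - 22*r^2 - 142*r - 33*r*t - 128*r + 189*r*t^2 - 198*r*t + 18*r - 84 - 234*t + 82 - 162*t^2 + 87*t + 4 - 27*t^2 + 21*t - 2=-42*r^3 + 294*r^2 - 252*r + t^2*(189*r - 189) + t*(357*r^2 - 231*r - 126)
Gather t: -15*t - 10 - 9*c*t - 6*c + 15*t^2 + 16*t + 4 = -6*c + 15*t^2 + t*(1 - 9*c) - 6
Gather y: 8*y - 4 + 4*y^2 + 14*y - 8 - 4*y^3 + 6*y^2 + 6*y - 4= -4*y^3 + 10*y^2 + 28*y - 16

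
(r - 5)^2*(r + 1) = r^3 - 9*r^2 + 15*r + 25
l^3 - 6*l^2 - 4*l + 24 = (l - 6)*(l - 2)*(l + 2)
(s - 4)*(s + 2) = s^2 - 2*s - 8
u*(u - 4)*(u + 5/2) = u^3 - 3*u^2/2 - 10*u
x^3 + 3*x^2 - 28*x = x*(x - 4)*(x + 7)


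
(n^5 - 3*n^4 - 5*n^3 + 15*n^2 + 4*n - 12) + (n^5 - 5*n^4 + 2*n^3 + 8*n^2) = 2*n^5 - 8*n^4 - 3*n^3 + 23*n^2 + 4*n - 12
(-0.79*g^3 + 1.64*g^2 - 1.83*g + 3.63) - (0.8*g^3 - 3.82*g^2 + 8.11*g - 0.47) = -1.59*g^3 + 5.46*g^2 - 9.94*g + 4.1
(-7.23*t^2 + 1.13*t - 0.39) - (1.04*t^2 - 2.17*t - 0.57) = -8.27*t^2 + 3.3*t + 0.18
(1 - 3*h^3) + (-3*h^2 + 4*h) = -3*h^3 - 3*h^2 + 4*h + 1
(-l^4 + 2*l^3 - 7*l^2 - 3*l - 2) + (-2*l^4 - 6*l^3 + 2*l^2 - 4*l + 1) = -3*l^4 - 4*l^3 - 5*l^2 - 7*l - 1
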